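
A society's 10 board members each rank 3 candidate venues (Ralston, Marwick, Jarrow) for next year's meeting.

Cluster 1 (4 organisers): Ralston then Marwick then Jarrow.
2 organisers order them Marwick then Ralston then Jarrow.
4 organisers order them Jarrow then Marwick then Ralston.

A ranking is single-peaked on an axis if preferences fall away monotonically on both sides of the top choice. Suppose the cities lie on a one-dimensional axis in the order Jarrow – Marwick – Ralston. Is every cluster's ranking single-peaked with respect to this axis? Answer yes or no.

yes

Axis positions: Jarrow=1, Marwick=2, Ralston=3.
Cluster 1 (peak Ralston at position 3): ranking walks positions 3-2-1, expanding outward from the peak — single-peaked.
Cluster 2 (peak Marwick at position 2): ranking walks positions 2-3-1, expanding outward from the peak — single-peaked.
Cluster 3 (peak Jarrow at position 1): ranking walks positions 1-2-3, expanding outward from the peak — single-peaked.
Every ranking is single-peaked on this axis.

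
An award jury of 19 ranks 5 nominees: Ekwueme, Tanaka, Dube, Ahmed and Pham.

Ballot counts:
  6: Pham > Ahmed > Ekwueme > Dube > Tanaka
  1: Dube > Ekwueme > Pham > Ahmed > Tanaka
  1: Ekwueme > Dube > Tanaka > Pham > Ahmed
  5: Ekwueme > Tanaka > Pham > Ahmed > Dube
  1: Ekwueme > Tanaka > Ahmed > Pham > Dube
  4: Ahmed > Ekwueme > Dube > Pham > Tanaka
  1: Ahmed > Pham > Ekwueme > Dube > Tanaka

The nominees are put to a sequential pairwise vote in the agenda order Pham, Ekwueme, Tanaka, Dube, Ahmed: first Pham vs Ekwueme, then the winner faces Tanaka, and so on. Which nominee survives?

Round 1: Pham vs Ekwueme — 7–12, Ekwueme advances.
Round 2: Ekwueme vs Tanaka — 19–0, Ekwueme advances.
Round 3: Ekwueme vs Dube — 18–1, Ekwueme advances.
Round 4: Ekwueme vs Ahmed — 8–11, Ahmed advances.
The agenda winner is Ahmed.

Ahmed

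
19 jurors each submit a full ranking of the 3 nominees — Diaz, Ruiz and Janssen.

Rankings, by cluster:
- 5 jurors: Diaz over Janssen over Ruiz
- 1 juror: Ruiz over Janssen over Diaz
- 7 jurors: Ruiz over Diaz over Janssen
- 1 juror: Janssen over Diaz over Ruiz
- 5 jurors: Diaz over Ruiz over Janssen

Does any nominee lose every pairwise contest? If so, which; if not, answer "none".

Janssen

Head-to-head results (19 jurors):
Diaz vs Ruiz: Diaz, 11–8.
Diaz vs Janssen: Diaz, 17–2.
Ruiz vs Janssen: Ruiz preferred on 1+7+5 = 13 ballots; Ruiz wins 13–6.
Only Janssen has no wins; Janssen is the Condorcet loser.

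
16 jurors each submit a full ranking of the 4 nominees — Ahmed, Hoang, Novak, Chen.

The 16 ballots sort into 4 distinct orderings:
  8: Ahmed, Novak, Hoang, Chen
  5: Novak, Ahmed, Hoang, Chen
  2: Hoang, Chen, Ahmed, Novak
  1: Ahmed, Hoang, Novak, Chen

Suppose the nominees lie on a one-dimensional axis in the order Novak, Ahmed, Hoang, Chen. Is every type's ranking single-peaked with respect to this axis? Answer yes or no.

Axis positions: Novak=1, Ahmed=2, Hoang=3, Chen=4.
Type 1 (peak Ahmed at position 2): ranking walks positions 2-1-3-4, expanding outward from the peak — single-peaked.
Type 2 (peak Novak at position 1): ranking walks positions 1-2-3-4, expanding outward from the peak — single-peaked.
Type 3 (peak Hoang at position 3): ranking walks positions 3-4-2-1, expanding outward from the peak — single-peaked.
Type 4 (peak Ahmed at position 2): ranking walks positions 2-3-1-4, expanding outward from the peak — single-peaked.
Every ranking is single-peaked on this axis.

yes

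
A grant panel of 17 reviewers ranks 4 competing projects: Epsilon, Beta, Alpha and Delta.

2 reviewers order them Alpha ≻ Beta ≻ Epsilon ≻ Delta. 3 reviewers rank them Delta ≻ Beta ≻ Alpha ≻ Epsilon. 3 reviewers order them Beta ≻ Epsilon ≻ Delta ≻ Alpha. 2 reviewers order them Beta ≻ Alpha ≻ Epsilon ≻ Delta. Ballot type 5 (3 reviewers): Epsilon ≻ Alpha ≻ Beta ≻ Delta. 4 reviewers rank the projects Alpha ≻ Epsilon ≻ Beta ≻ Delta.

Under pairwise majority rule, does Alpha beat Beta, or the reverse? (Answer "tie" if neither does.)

Alpha

Ballots ranking Alpha above Beta: 2 + 3 + 4 = 9.
Ballots ranking Beta above Alpha: 17 − 9 = 8.
Alpha wins the head-to-head 9–8.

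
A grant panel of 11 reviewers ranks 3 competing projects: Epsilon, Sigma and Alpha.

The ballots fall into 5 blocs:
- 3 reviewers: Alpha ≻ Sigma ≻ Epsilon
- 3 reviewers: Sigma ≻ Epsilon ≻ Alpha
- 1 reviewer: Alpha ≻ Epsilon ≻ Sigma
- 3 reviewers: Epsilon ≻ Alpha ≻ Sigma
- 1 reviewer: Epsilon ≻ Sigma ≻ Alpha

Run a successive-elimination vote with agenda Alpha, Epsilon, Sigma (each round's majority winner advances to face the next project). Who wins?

Round 1: Alpha vs Epsilon — 4–7, Epsilon advances.
Round 2: Epsilon vs Sigma — 5–6, Sigma advances.
Sigma survives the agenda.

Sigma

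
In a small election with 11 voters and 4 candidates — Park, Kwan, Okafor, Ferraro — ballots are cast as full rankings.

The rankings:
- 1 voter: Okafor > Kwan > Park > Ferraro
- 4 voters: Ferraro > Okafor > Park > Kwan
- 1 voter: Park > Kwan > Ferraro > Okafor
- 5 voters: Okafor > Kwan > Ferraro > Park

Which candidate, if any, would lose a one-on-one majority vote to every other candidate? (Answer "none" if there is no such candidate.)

Park

Pairwise majorities:
Park vs Kwan: Kwan, 6–5.
Park–Okafor: Okafor 10–1.
Park vs Ferraro: Park is ranked higher on 1+1 = 2 ballots, Ferraro on 9. Ferraro wins 9–2.
Kwan–Okafor: Okafor 10–1.
Kwan–Ferraro: Kwan 7–4.
Okafor vs Ferraro: Okafor, 6–5.
Park is beaten in every head-to-head and is the Condorcet loser.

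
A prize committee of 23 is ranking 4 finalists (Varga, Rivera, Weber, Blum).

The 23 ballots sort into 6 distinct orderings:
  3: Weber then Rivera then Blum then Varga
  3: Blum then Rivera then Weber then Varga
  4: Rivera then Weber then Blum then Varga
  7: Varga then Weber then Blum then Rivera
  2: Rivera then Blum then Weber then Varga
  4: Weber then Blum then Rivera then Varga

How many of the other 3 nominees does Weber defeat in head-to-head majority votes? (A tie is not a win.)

3

Weber against each rival (23 jurors):
Weber vs Varga: Weber, 16–7.
Weber vs Rivera: Weber, 14–9.
Weber vs Blum: Weber is ranked higher on 3+4+7+4 = 18 ballots, Blum on 5. Weber wins 18–5.
Weber beats Varga, Rivera, Blum — 3 pairwise wins.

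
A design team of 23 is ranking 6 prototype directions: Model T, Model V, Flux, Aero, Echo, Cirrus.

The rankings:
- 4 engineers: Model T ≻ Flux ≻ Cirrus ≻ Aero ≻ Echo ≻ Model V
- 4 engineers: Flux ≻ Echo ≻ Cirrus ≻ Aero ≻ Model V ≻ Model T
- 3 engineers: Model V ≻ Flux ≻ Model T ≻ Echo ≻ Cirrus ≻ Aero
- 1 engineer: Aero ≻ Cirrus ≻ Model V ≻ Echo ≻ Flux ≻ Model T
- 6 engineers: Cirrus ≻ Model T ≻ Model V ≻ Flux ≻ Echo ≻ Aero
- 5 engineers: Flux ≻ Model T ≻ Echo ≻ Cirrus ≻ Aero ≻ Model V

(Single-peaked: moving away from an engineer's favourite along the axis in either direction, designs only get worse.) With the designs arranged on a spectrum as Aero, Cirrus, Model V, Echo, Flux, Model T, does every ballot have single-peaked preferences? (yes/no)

Axis positions: Aero=1, Cirrus=2, Model V=3, Echo=4, Flux=5, Model T=6.
Ballot type 1: ranking walks positions 6-5-2-1-4-3; Cirrus is ranked above Echo even though Echo lies between Cirrus and the peak Model T on the axis — preferences dip and rise again. Not single-peaked.
Ballot type 2: ranking walks positions 5-4-2-1-3-6; Cirrus is ranked above Model V even though Model V lies between Cirrus and the peak Flux on the axis — preferences dip and rise again. Not single-peaked.
Ballot type 3: ranking walks positions 3-5-6-4-2-1; Flux is ranked above Echo even though Echo lies between Flux and the peak Model V on the axis — preferences dip and rise again. Not single-peaked.
Ballot type 4 (peak Aero at position 1): ranking walks positions 1-2-3-4-5-6, expanding outward from the peak — single-peaked.
Ballot type 5: ranking walks positions 2-6-3-5-4-1; Model T is ranked above Model V even though Model V lies between Model T and the peak Cirrus on the axis — preferences dip and rise again. Not single-peaked.
Ballot type 6: ranking walks positions 5-6-4-2-1-3; Cirrus is ranked above Model V even though Model V lies between Cirrus and the peak Flux on the axis — preferences dip and rise again. Not single-peaked.
Ballot type 1 violates single-peakedness, so the profile is not single-peaked on this axis.

no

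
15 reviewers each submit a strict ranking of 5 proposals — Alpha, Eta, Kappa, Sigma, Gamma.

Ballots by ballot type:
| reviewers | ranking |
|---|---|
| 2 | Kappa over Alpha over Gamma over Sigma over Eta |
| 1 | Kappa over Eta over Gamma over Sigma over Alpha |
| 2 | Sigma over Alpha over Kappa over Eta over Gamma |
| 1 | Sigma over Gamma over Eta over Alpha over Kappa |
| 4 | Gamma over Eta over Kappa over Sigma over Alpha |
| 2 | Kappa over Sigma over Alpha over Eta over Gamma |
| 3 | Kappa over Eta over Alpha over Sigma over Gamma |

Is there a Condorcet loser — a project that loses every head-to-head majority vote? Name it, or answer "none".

Gamma

Pairwise majorities:
Alpha vs Eta: Eta, 9–6.
Alpha vs Kappa: Kappa wins 12–3.
Alpha–Sigma: Sigma 10–5.
Alpha–Gamma: Alpha 9–6.
Eta vs Kappa: Eta preferred on 1+4 = 5 ballots; Kappa wins 10–5.
Eta vs Sigma: 1+4+3 = 8 for Eta, 7 for Sigma — Eta by 8–7.
Eta vs Gamma: Eta, 8–7.
Kappa–Sigma: Kappa 12–3.
Kappa vs Gamma: Kappa, 10–5.
Sigma vs Gamma: Sigma, 8–7.
Gamma is beaten in every head-to-head and is the Condorcet loser.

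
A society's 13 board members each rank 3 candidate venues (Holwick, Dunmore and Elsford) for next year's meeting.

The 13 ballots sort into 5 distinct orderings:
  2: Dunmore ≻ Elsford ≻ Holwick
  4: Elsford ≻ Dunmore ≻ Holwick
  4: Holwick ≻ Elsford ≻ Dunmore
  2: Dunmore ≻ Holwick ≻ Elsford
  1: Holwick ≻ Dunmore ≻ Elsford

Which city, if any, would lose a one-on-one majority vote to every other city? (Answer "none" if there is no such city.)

Pairwise majorities:
Holwick vs Dunmore: Dunmore, 8–5.
Holwick vs Elsford: Holwick wins 7–6.
Dunmore vs Elsford: Elsford, 8–5.
Each city has at least one pairwise win (Holwick beats Elsford; Dunmore beats Holwick; Elsford beats Dunmore) — no Condorcet loser.

none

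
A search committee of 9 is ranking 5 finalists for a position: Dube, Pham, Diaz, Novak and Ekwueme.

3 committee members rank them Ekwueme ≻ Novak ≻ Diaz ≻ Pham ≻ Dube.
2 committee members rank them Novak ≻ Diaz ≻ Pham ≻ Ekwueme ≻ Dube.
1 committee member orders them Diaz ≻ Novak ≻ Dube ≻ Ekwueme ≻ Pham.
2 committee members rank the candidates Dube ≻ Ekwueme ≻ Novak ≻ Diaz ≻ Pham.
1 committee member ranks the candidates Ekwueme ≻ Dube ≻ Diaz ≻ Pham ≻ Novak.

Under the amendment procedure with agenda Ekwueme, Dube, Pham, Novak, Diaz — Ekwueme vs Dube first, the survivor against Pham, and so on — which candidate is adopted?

Round 1: Ekwueme vs Dube — 6–3, Ekwueme advances.
Round 2: Ekwueme vs Pham — 7–2, Ekwueme advances.
Round 3: Ekwueme vs Novak — 6–3, Ekwueme advances.
Round 4: Ekwueme vs Diaz — 6–3, Ekwueme advances.
Ekwueme survives the agenda.

Ekwueme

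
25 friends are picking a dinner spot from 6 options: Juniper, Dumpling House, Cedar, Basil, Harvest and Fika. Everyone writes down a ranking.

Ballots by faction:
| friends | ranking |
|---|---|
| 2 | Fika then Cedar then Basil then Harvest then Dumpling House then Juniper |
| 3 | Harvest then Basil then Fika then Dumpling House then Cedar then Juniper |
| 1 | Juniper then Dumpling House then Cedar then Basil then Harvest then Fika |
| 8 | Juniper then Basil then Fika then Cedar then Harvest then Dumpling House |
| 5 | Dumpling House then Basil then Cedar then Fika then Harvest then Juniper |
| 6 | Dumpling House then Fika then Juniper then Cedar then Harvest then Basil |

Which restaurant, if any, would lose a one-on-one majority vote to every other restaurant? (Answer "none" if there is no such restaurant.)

Pairwise majorities:
Juniper vs Dumpling House: Dumpling House wins 16–9.
Juniper–Cedar: Juniper 15–10.
Juniper vs Basil: Juniper preferred on 1+8+6 = 15 ballots; Juniper wins 15–10.
Juniper vs Harvest: Juniper wins 15–10.
Juniper vs Fika: 9 to 16, Fika.
Dumpling House–Cedar: Dumpling House 15–10.
Dumpling House vs Basil: Dumpling House preferred on 1+5+6 = 12 ballots; Basil wins 13–12.
Dumpling House vs Harvest: Dumpling House is ranked higher on 1+5+6 = 12 ballots, Harvest on 13. Harvest wins 13–12.
Dumpling House vs Fika: Fika wins 13–12.
Cedar vs Basil: 9 to 16, Basil.
Cedar vs Harvest: Cedar wins 22–3.
Cedar–Fika: Fika 19–6.
Basil vs Harvest: 16 to 9, Basil.
Basil vs Fika: Basil preferred on 3+1+8+5 = 17 ballots; Basil wins 17–8.
Harvest vs Fika: Harvest preferred on 3+1 = 4 ballots; Fika wins 21–4.
Every restaurant wins at least one matchup (Juniper beats Cedar; Dumpling House beats Juniper; Cedar beats Harvest; Basil beats Dumpling House; Harvest beats Dumpling House; Fika beats Juniper), so there is no Condorcet loser.

none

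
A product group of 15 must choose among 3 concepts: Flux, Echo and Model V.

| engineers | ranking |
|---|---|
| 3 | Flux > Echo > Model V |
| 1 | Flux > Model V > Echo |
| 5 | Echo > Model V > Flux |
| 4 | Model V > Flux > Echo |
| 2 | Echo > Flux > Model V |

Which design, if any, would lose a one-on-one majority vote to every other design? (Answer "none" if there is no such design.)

none

Pairwise majorities:
Flux vs Echo: 3+1+4 = 8 for Flux, 7 for Echo — Flux by 8–7.
Flux vs Model V: 6 to 9, Model V.
Echo vs Model V: 3+5+2 = 10 for Echo, 5 for Model V — Echo by 10–5.
No design is winless: Flux beats Echo; Echo beats Model V; Model V beats Flux. There is no Condorcet loser.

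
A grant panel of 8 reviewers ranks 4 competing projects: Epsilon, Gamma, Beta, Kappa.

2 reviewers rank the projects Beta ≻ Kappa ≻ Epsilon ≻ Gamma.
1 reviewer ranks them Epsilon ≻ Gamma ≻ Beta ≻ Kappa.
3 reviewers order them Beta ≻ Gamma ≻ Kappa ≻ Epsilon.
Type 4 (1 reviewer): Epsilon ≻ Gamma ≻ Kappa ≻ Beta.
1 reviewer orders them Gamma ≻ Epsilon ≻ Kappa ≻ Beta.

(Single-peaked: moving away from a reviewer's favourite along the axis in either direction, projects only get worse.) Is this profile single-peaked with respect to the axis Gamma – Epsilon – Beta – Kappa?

Axis positions: Gamma=1, Epsilon=2, Beta=3, Kappa=4.
Type 1 (peak Beta at position 3): ranking walks positions 3-4-2-1, expanding outward from the peak — single-peaked.
Type 2 (peak Epsilon at position 2): ranking walks positions 2-1-3-4, expanding outward from the peak — single-peaked.
Type 3: ranking walks positions 3-1-4-2; Gamma is ranked above Epsilon even though Epsilon lies between Gamma and the peak Beta on the axis — preferences dip and rise again. Not single-peaked.
Type 4: ranking walks positions 2-1-4-3; Kappa is ranked above Beta even though Beta lies between Kappa and the peak Epsilon on the axis — preferences dip and rise again. Not single-peaked.
Type 5: ranking walks positions 1-2-4-3; Kappa is ranked above Beta even though Beta lies between Kappa and the peak Gamma on the axis — preferences dip and rise again. Not single-peaked.
Type 3 violates single-peakedness, so the profile is not single-peaked on this axis.

no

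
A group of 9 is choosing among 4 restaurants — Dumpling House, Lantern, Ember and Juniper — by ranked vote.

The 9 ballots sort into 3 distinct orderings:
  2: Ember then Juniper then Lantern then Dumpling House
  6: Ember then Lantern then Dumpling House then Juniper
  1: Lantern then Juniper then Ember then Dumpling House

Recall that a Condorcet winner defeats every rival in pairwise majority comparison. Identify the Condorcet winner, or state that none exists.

Ember

Check each pair by majority over 9 ballots:
Dumpling House–Lantern: Lantern 9–0.
Dumpling House vs Ember: Ember, 9–0.
Dumpling House vs Juniper: Dumpling House wins 6–3.
Lantern vs Ember: Ember wins 8–1.
Lantern vs Juniper: Lantern wins 7–2.
Ember–Juniper: Ember 8–1.
Ember beats each of Dumpling House, Lantern, Juniper — Ember is the Condorcet winner.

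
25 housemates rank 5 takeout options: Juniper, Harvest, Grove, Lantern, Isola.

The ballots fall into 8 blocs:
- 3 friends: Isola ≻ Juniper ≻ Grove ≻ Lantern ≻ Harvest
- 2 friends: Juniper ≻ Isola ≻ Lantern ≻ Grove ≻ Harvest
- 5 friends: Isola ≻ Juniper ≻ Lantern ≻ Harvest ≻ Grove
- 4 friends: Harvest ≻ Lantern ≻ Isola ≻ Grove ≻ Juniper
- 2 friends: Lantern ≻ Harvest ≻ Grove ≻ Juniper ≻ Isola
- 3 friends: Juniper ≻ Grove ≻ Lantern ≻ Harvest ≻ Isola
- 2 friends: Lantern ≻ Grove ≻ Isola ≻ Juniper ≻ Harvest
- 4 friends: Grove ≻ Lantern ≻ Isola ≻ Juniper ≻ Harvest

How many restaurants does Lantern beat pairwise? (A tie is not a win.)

Lantern against each rival (25 friends):
Lantern vs Juniper: Juniper, 13–12.
Lantern vs Harvest: Lantern wins 21–4.
Lantern vs Grove: Lantern, 15–10.
Lantern vs Isola: Lantern wins 15–10.
Lantern beats Harvest, Grove, Isola; loses to Juniper — 3 pairwise wins.

3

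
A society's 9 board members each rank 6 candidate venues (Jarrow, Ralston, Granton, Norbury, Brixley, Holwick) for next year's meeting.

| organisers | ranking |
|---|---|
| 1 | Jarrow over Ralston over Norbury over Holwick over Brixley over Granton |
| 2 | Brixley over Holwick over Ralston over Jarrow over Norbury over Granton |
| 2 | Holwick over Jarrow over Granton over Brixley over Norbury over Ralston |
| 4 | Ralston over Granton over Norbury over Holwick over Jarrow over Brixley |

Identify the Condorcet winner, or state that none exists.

Ralston

Pairwise majorities:
Jarrow–Ralston: Ralston 6–3.
Jarrow–Granton: Jarrow 5–4.
Jarrow vs Norbury: Jarrow wins 5–4.
Jarrow vs Brixley: Jarrow wins 7–2.
Jarrow vs Holwick: Holwick, 8–1.
Ralston vs Granton: Ralston, 7–2.
Ralston vs Norbury: Ralston wins 7–2.
Ralston vs Brixley: Ralston, 5–4.
Ralston vs Holwick: Ralston wins 5–4.
Granton vs Norbury: Granton wins 6–3.
Granton vs Brixley: Granton wins 6–3.
Granton–Holwick: Holwick 5–4.
Norbury vs Brixley: Norbury wins 5–4.
Norbury vs Holwick: Norbury, 5–4.
Brixley–Holwick: Holwick 7–2.
Ralston beats each of Jarrow, Granton, Norbury, Brixley, Holwick — Ralston is the Condorcet winner.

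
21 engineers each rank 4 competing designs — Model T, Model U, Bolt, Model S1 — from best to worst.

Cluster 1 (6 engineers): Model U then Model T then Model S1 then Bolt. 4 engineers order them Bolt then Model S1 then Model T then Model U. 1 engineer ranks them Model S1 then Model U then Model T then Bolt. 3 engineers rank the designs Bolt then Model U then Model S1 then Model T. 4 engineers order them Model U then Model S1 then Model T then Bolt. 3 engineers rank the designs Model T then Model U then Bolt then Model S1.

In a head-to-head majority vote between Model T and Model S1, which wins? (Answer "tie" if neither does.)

Ballots ranking Model T above Model S1: 6 + 3 = 9.
Ballots ranking Model S1 above Model T: 21 − 9 = 12.
Model S1 wins the head-to-head 12–9.

Model S1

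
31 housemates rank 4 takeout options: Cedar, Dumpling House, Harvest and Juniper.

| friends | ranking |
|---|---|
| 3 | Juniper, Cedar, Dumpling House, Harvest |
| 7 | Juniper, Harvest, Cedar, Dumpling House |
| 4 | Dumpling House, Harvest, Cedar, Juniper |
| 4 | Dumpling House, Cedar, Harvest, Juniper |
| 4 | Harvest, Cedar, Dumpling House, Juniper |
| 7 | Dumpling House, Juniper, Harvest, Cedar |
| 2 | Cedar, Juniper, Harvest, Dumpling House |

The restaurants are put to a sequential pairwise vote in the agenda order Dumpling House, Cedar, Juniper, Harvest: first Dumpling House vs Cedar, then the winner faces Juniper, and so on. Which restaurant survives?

Round 1: Dumpling House vs Cedar — 15–16, Cedar advances.
Round 2: Cedar vs Juniper — 14–17, Juniper advances.
Round 3: Juniper vs Harvest — 19–12, Juniper advances.
The agenda winner is Juniper.

Juniper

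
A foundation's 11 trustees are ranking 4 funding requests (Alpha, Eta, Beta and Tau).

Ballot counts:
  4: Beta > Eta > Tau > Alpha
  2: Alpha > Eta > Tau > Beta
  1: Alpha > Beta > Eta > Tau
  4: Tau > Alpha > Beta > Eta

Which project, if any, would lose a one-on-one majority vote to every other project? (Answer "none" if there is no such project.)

Pairwise majorities:
Alpha–Eta: Alpha 7–4.
Alpha vs Beta: Alpha wins 7–4.
Alpha vs Tau: Alpha is ranked higher on 2+1 = 3 ballots, Tau on 8. Tau wins 8–3.
Eta vs Beta: Beta, 9–2.
Eta vs Tau: Eta wins 7–4.
Beta vs Tau: Tau, 6–5.
No project is winless: Alpha beats Eta; Eta beats Tau; Beta beats Eta; Tau beats Alpha. There is no Condorcet loser.

none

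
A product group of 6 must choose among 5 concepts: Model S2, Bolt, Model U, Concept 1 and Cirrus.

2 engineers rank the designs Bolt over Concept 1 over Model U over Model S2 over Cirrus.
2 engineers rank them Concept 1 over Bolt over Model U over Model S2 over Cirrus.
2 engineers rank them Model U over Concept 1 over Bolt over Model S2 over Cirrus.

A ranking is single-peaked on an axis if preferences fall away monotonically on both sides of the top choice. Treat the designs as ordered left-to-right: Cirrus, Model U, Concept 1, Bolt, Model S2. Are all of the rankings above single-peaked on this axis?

Axis positions: Cirrus=1, Model U=2, Concept 1=3, Bolt=4, Model S2=5.
Cluster 1 (peak Bolt at position 4): ranking walks positions 4-3-2-5-1, expanding outward from the peak — single-peaked.
Cluster 2 (peak Concept 1 at position 3): ranking walks positions 3-4-2-5-1, expanding outward from the peak — single-peaked.
Cluster 3 (peak Model U at position 2): ranking walks positions 2-3-4-5-1, expanding outward from the peak — single-peaked.
Every ranking is single-peaked on this axis.

yes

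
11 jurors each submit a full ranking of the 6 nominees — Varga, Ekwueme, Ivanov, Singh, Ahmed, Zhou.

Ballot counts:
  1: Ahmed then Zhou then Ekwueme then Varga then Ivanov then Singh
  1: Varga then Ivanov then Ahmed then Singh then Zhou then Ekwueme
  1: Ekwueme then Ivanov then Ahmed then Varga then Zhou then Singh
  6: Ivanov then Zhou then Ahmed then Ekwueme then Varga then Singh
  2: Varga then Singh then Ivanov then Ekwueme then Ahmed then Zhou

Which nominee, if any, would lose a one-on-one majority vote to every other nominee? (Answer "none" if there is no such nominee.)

Pairwise majorities:
Varga–Ekwueme: Ekwueme 8–3.
Varga–Ivanov: Ivanov 7–4.
Varga vs Singh: Varga is ranked higher on 1+1+1+6+2 = 11 ballots, Singh on 0. Varga wins 11–0.
Varga vs Ahmed: Ahmed wins 8–3.
Varga vs Zhou: Zhou wins 7–4.
Ekwueme vs Ivanov: Ekwueme is ranked higher on 1+1 = 2 ballots, Ivanov on 9. Ivanov wins 9–2.
Ekwueme vs Singh: Ekwueme, 8–3.
Ekwueme vs Ahmed: 1+2 = 3 for Ekwueme, 8 for Ahmed — Ahmed by 8–3.
Ekwueme vs Zhou: 1+2 = 3 for Ekwueme, 8 for Zhou — Zhou by 8–3.
Ivanov vs Singh: Ivanov, 9–2.
Ivanov vs Ahmed: Ivanov is ranked higher on 1+1+6+2 = 10 ballots, Ahmed on 1. Ivanov wins 10–1.
Ivanov vs Zhou: Ivanov, 10–1.
Singh vs Ahmed: Ahmed, 9–2.
Singh vs Zhou: Singh preferred on 1+2 = 3 ballots; Zhou wins 8–3.
Ahmed vs Zhou: Zhou, 6–5.
Only Singh has no wins; Singh is the Condorcet loser.

Singh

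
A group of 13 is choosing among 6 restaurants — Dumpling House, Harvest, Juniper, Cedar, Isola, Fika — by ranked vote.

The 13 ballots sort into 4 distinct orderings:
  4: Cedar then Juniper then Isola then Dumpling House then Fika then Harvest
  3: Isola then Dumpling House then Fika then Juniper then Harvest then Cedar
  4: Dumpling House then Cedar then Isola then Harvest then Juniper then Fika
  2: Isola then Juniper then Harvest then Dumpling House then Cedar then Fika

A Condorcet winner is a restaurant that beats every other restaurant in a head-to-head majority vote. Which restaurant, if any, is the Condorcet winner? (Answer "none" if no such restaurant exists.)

none

Head-to-head results (13 friends):
Dumpling House vs Harvest: 11 to 2, Dumpling House.
Dumpling House vs Juniper: 3+4 = 7 for Dumpling House, 6 for Juniper — Dumpling House by 7–6.
Dumpling House vs Cedar: Dumpling House preferred on 3+4+2 = 9 ballots; Dumpling House wins 9–4.
Dumpling House vs Isola: 4 for Dumpling House, 9 for Isola — Isola by 9–4.
Dumpling House vs Fika: 4+3+4+2 = 13 for Dumpling House, 0 for Fika — Dumpling House by 13–0.
Harvest vs Juniper: Harvest preferred on 4 ballots; Juniper wins 9–4.
Harvest vs Cedar: Harvest preferred on 3+2 = 5 ballots; Cedar wins 8–5.
Harvest vs Isola: 0 to 13, Isola.
Harvest vs Fika: Harvest is ranked higher on 4+2 = 6 ballots, Fika on 7. Fika wins 7–6.
Juniper vs Cedar: 3+2 = 5 for Juniper, 8 for Cedar — Cedar by 8–5.
Juniper vs Isola: Juniper preferred on 4 ballots; Isola wins 9–4.
Juniper vs Fika: Juniper is ranked higher on 4+4+2 = 10 ballots, Fika on 3. Juniper wins 10–3.
Cedar vs Isola: Cedar is ranked higher on 4+4 = 8 ballots, Isola on 5. Cedar wins 8–5.
Cedar vs Fika: Cedar preferred on 4+4+2 = 10 ballots; Cedar wins 10–3.
Isola vs Fika: Isola preferred on 4+3+4+2 = 13 ballots; Isola wins 13–0.
Every restaurant loses at least once (Dumpling House loses to Isola; Harvest loses to Dumpling House; Juniper loses to Dumpling House; Cedar loses to Dumpling House; Isola loses to Cedar; Fika loses to Dumpling House). The majority relation contains the cycle Dumpling House → Cedar → Isola → Dumpling House, so there is no Condorcet winner.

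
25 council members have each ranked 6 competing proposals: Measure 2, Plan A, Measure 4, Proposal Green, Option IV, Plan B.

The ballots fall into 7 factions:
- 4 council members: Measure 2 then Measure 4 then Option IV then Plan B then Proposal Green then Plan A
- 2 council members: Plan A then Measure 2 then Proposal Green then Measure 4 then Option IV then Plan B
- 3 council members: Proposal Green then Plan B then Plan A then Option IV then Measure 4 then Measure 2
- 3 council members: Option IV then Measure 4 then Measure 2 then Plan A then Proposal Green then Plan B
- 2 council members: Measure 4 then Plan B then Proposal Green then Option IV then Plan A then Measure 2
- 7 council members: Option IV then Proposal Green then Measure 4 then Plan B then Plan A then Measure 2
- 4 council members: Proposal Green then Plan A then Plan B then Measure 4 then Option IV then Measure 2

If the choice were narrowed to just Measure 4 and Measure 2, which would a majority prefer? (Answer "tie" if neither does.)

Ballots ranking Measure 4 above Measure 2: 3 + 3 + 2 + 7 + 4 = 19.
Ballots ranking Measure 2 above Measure 4: 25 − 19 = 6.
Measure 4 wins the head-to-head 19–6.

Measure 4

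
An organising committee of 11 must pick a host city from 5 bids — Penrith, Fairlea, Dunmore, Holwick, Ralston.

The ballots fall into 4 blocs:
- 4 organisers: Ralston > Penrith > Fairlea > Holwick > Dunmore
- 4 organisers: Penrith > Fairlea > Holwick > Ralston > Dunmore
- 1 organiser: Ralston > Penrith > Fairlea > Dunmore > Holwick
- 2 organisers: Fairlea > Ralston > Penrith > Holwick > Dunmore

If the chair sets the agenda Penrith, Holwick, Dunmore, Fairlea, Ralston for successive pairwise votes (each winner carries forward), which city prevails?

Round 1: Penrith vs Holwick — 11–0, Penrith advances.
Round 2: Penrith vs Dunmore — 11–0, Penrith advances.
Round 3: Penrith vs Fairlea — 9–2, Penrith advances.
Round 4: Penrith vs Ralston — 4–7, Ralston advances.
The agenda winner is Ralston.

Ralston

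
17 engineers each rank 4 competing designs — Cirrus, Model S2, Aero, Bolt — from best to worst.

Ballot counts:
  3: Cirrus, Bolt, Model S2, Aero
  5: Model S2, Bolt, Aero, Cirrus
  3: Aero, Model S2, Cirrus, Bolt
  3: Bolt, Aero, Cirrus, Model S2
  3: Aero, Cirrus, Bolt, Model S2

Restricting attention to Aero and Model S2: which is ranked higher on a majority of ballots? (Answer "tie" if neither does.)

Ballots ranking Aero above Model S2: 3 + 3 + 3 = 9.
Ballots ranking Model S2 above Aero: 17 − 9 = 8.
Aero wins the head-to-head 9–8.

Aero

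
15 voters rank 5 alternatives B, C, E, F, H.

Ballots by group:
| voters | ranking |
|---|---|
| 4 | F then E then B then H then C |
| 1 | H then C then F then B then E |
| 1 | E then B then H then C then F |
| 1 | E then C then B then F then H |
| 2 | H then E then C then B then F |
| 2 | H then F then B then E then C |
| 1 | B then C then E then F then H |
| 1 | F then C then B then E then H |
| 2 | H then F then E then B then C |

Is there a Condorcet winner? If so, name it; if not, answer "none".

Pairwise majorities:
B vs C: B preferred on 4+1+2+1+2 = 10 ballots; B wins 10–5.
B vs E: 1+2+1+1 = 5 for B, 10 for E — E by 10–5.
B vs F: 5 to 10, F.
B vs H: 4+1+1+1+1 = 8 for B, 7 for H — B by 8–7.
C vs E: C preferred on 1+1+1 = 3 ballots; E wins 12–3.
C vs F: C is ranked higher on 1+1+1+2+1 = 6 ballots, F on 9. F wins 9–6.
C vs H: 3 to 12, H.
E vs F: E is ranked higher on 1+1+2+1 = 5 ballots, F on 10. F wins 10–5.
E vs H: 4+1+1+1+1 = 8 for E, 7 for H — E by 8–7.
F vs H: F is ranked higher on 4+1+1+1 = 7 ballots, H on 8. H wins 8–7.
Every alternative loses at least once (B loses to E; C loses to B; E loses to F; F loses to H; H loses to B). The majority relation contains the cycle B beats H beats F beats B, so there is no Condorcet winner.

none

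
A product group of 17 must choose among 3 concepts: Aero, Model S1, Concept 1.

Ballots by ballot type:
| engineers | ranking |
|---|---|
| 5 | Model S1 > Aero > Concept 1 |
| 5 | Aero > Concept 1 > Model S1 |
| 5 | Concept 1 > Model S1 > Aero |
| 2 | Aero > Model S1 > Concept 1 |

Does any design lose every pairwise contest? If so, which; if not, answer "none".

Pairwise majorities:
Aero vs Model S1: Model S1 wins 10–7.
Aero vs Concept 1: Aero is ranked higher on 5+5+2 = 12 ballots, Concept 1 on 5. Aero wins 12–5.
Model S1 vs Concept 1: Model S1 is ranked higher on 5+2 = 7 ballots, Concept 1 on 10. Concept 1 wins 10–7.
No design is winless: Aero beats Concept 1; Model S1 beats Aero; Concept 1 beats Model S1. There is no Condorcet loser.

none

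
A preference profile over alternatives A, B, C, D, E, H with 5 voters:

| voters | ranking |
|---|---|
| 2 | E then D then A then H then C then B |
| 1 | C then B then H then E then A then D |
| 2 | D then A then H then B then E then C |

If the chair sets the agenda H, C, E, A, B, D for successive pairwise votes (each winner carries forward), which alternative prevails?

D

Round 1: H vs C — 4–1, H advances.
Round 2: H vs E — 3–2, H advances.
Round 3: H vs A — 1–4, A advances.
Round 4: A vs B — 4–1, A advances.
Round 5: A vs D — 1–4, D advances.
D survives the agenda.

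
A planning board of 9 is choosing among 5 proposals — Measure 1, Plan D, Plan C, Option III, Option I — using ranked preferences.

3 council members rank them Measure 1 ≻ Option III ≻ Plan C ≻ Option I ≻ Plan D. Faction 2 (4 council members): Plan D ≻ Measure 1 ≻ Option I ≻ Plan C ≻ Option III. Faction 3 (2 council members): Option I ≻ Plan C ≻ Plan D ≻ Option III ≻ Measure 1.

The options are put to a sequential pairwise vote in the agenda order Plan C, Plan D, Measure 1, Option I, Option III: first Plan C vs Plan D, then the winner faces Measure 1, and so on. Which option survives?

Round 1: Plan C vs Plan D — 5–4, Plan C advances.
Round 2: Plan C vs Measure 1 — 2–7, Measure 1 advances.
Round 3: Measure 1 vs Option I — 7–2, Measure 1 advances.
Round 4: Measure 1 vs Option III — 7–2, Measure 1 advances.
Measure 1 survives the agenda.

Measure 1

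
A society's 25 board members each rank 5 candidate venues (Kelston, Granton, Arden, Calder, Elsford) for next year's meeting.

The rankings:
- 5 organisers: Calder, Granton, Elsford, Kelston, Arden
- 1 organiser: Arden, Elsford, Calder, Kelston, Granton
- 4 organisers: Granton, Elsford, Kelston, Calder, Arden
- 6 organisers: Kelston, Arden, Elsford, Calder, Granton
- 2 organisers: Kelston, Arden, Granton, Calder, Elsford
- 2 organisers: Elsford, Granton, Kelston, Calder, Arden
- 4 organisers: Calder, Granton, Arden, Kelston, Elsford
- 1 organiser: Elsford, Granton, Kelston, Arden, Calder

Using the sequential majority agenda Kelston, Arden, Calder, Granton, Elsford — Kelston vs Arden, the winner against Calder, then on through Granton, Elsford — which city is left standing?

Granton

Round 1: Kelston vs Arden — 20–5, Kelston advances.
Round 2: Kelston vs Calder — 15–10, Kelston advances.
Round 3: Kelston vs Granton — 9–16, Granton advances.
Round 4: Granton vs Elsford — 15–10, Granton advances.
Granton survives the agenda.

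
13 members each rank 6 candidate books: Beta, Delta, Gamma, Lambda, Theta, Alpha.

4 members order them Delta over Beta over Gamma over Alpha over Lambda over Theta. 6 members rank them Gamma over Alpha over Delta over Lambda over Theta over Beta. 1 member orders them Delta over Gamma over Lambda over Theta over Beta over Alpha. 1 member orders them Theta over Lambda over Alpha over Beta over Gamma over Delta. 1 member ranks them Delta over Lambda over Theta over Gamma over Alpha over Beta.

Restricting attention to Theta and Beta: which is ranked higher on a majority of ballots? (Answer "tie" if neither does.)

Ballots ranking Theta above Beta: 6 + 1 + 1 + 1 = 9.
Ballots ranking Beta above Theta: 13 − 9 = 4.
Theta wins the head-to-head 9–4.

Theta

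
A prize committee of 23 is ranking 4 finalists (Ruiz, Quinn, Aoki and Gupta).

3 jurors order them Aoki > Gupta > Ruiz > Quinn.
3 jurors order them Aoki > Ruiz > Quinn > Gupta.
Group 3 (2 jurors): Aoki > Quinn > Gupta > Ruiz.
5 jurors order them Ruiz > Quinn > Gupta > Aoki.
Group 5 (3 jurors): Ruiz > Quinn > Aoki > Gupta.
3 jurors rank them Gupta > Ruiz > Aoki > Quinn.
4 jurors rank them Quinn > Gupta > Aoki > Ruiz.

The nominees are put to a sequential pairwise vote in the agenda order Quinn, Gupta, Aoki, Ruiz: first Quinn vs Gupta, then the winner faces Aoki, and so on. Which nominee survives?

Ruiz

Round 1: Quinn vs Gupta — 17–6, Quinn advances.
Round 2: Quinn vs Aoki — 12–11, Quinn advances.
Round 3: Quinn vs Ruiz — 6–17, Ruiz advances.
Ruiz survives the agenda.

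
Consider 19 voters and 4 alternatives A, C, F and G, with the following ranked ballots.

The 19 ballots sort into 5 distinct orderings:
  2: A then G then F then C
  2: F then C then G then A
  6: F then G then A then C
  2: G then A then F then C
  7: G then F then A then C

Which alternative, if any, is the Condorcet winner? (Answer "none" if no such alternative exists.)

G

Check each pair by majority over 19 ballots:
A vs C: 2+6+2+7 = 17 for A, 2 for C — A by 17–2.
A vs F: 4 to 15, F.
A vs G: A is ranked higher on 2 ballots, G on 17. G wins 17–2.
C vs F: 0 to 19, F.
C vs G: C preferred on 2 ballots; G wins 17–2.
F vs G: F preferred on 2+6 = 8 ballots; G wins 11–8.
G wins every pairwise contest, so G is the Condorcet winner.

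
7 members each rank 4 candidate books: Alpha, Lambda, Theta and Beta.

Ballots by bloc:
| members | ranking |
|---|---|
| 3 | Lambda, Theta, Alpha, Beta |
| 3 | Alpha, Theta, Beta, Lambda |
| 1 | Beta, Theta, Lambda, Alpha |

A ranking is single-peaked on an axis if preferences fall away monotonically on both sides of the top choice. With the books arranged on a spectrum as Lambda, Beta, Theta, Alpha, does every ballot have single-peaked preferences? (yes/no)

Axis positions: Lambda=1, Beta=2, Theta=3, Alpha=4.
Bloc 1: ranking walks positions 1-3-4-2; Theta is ranked above Beta even though Beta lies between Theta and the peak Lambda on the axis — preferences dip and rise again. Not single-peaked.
Bloc 2 (peak Alpha at position 4): ranking walks positions 4-3-2-1, expanding outward from the peak — single-peaked.
Bloc 3 (peak Beta at position 2): ranking walks positions 2-3-1-4, expanding outward from the peak — single-peaked.
Bloc 1 violates single-peakedness, so the profile is not single-peaked on this axis.

no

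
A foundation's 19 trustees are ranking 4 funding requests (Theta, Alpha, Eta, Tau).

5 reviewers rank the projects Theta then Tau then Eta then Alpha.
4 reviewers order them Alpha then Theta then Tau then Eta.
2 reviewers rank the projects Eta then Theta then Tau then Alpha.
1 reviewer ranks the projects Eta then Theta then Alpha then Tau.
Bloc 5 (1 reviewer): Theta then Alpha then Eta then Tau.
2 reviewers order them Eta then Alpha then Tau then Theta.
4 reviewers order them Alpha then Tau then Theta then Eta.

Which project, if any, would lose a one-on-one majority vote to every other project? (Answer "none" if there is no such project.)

Pairwise majorities:
Theta–Alpha: Alpha 10–9.
Theta–Eta: Theta 14–5.
Theta vs Tau: Theta wins 13–6.
Alpha vs Eta: Eta wins 10–9.
Alpha vs Tau: Alpha, 12–7.
Eta vs Tau: Tau wins 13–6.
Each project has at least one pairwise win (Theta beats Eta; Alpha beats Theta; Eta beats Alpha; Tau beats Eta) — no Condorcet loser.

none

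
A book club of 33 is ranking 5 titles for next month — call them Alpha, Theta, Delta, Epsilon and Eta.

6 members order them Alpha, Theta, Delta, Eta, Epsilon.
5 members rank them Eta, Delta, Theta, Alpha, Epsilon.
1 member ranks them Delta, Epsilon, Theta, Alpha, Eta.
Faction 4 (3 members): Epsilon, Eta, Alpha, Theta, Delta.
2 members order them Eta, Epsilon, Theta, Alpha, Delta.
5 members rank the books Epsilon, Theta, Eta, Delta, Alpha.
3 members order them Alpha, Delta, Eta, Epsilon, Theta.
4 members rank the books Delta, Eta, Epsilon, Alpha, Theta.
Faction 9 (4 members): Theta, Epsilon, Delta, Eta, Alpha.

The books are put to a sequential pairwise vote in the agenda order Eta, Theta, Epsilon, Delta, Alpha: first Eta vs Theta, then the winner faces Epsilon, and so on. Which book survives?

Round 1: Eta vs Theta — 17–16, Eta advances.
Round 2: Eta vs Epsilon — 20–13, Eta advances.
Round 3: Eta vs Delta — 15–18, Delta advances.
Round 4: Delta vs Alpha — 19–14, Delta advances.
The agenda winner is Delta.

Delta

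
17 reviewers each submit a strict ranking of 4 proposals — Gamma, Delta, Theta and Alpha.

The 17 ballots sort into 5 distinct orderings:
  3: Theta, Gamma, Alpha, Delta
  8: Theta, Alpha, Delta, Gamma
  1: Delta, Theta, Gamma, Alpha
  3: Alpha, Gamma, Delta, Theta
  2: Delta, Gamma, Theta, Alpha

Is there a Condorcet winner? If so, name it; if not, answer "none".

Theta

Check each pair by majority over 17 ballots:
Gamma vs Delta: Delta, 11–6.
Gamma vs Theta: Theta, 12–5.
Gamma–Alpha: Alpha 11–6.
Delta vs Theta: Theta, 11–6.
Delta vs Alpha: Alpha wins 14–3.
Theta–Alpha: Theta 14–3.
Theta defeats every rival head-to-head and is the Condorcet winner.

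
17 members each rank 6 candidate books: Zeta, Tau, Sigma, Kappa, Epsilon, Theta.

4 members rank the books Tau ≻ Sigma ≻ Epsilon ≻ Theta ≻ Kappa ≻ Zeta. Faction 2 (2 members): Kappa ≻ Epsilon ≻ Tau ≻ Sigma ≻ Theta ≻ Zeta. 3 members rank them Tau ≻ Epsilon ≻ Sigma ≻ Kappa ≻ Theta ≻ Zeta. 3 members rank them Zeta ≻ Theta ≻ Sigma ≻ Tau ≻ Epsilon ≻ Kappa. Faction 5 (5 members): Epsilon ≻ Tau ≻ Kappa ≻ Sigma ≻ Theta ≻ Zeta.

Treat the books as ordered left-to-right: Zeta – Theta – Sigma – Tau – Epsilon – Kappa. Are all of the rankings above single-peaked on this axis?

yes

Axis positions: Zeta=1, Theta=2, Sigma=3, Tau=4, Epsilon=5, Kappa=6.
Faction 1 (peak Tau at position 4): ranking walks positions 4-3-5-2-6-1, expanding outward from the peak — single-peaked.
Faction 2 (peak Kappa at position 6): ranking walks positions 6-5-4-3-2-1, expanding outward from the peak — single-peaked.
Faction 3 (peak Tau at position 4): ranking walks positions 4-5-3-6-2-1, expanding outward from the peak — single-peaked.
Faction 4 (peak Zeta at position 1): ranking walks positions 1-2-3-4-5-6, expanding outward from the peak — single-peaked.
Faction 5 (peak Epsilon at position 5): ranking walks positions 5-4-6-3-2-1, expanding outward from the peak — single-peaked.
Every ranking is single-peaked on this axis.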